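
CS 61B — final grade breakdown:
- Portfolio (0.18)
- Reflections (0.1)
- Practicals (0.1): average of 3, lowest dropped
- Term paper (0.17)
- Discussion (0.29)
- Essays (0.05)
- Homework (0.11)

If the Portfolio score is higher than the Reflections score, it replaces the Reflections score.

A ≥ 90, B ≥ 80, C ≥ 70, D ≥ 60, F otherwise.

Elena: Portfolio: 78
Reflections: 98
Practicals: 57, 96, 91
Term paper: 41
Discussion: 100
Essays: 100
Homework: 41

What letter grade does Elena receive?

C

Practicals: drop 57 → average of remaining 2 = 187/2 = 93.5
Portfolio (78) ≤ Reflections (98), so Reflections stays at 98.
Weighted total:
  Portfolio 78 × 0.18 = 14.04
  Reflections 98 × 0.1 = 9.8
  Practicals 93.5 × 0.1 = 9.35
  Term paper 41 × 0.17 = 6.97
  Discussion 100 × 0.29 = 29
  Essays 100 × 0.05 = 5
  Homework 41 × 0.11 = 4.51
Sum = 78.67
78.67 is ≥ 70 and < 80 → C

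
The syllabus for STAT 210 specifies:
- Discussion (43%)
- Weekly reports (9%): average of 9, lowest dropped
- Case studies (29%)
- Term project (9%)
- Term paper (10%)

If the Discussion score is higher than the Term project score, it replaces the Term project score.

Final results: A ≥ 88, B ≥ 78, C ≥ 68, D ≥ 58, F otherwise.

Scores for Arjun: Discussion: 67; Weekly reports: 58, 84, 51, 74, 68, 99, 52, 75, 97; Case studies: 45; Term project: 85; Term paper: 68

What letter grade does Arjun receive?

D

Weekly reports: drop 51 → average of remaining 8 = 607/8 = 75.875
Discussion (67) ≤ Term project (85), so Term project stays at 85.
Weighted total:
  Discussion 67 × 0.43 = 28.81
  Weekly reports 75.875 × 0.09 = 6.82875
  Case studies 45 × 0.29 = 13.05
  Term project 85 × 0.09 = 7.65
  Term paper 68 × 0.1 = 6.8
Sum = 63.13875
63.13875 is ≥ 58 and < 68 → D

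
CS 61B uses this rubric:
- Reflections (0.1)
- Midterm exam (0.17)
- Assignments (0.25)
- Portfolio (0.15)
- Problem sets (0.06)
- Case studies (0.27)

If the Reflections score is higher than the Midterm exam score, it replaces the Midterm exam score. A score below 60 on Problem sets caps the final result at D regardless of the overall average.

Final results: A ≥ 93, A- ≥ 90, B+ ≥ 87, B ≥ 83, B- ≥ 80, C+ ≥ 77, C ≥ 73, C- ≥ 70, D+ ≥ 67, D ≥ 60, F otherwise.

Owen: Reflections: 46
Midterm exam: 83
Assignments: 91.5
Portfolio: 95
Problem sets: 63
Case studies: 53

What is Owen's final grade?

C

Reflections (46) ≤ Midterm exam (83), so Midterm exam stays at 83.
Problem sets score 63 ≥ 60: minimum met.
Weighted total:
  Reflections 46 × 0.1 = 4.6
  Midterm exam 83 × 0.17 = 14.11
  Assignments 91.5 × 0.25 = 22.875
  Portfolio 95 × 0.15 = 14.25
  Problem sets 63 × 0.06 = 3.78
  Case studies 53 × 0.27 = 14.31
Sum = 73.925
73.925 is ≥ 73 and < 77 → C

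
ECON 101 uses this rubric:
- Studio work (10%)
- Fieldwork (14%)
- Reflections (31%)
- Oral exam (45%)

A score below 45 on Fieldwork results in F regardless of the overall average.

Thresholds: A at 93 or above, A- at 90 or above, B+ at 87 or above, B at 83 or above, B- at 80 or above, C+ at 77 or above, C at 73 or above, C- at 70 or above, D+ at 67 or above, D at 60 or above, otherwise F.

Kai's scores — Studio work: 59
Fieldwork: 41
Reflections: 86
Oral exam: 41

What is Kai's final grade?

Fieldwork score 41 < 45: minimum not met.
Weighted total:
  Studio work 59 × 0.1 = 5.9
  Fieldwork 41 × 0.14 = 5.74
  Reflections 86 × 0.31 = 26.66
  Oral exam 41 × 0.45 = 18.45
Sum = 56.75
Because the Fieldwork minimum was not met, the result is F.

F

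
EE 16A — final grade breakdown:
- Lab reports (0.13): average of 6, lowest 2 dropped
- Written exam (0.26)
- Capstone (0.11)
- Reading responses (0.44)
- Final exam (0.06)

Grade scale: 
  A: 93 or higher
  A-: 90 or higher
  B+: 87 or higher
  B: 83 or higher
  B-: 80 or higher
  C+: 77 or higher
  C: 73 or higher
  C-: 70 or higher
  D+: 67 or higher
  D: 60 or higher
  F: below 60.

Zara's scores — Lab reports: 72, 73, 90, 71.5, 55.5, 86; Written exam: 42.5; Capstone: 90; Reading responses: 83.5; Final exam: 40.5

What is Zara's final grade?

C-

Lab reports: drop 55.5, 71.5 → average of remaining 4 = 321/4 = 80.25
Weighted total:
  Lab reports 80.25 × 0.13 = 10.4325
  Written exam 42.5 × 0.26 = 11.05
  Capstone 90 × 0.11 = 9.9
  Reading responses 83.5 × 0.44 = 36.74
  Final exam 40.5 × 0.06 = 2.43
Sum = 70.5525
70.5525 is ≥ 70 and < 73 → C-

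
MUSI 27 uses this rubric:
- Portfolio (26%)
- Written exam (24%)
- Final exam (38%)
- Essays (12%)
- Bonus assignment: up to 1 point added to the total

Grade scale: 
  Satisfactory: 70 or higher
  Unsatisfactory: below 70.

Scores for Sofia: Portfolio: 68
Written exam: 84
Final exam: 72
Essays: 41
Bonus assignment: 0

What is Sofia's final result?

Satisfactory

Weighted total:
  Portfolio 68 × 0.26 = 17.68
  Written exam 84 × 0.24 = 20.16
  Final exam 72 × 0.38 = 27.36
  Essays 41 × 0.12 = 4.92
Sum = 70.12
Bonus assignment: 70.12 + 0 = 70.12
70.12 ≥ 70 → Satisfactory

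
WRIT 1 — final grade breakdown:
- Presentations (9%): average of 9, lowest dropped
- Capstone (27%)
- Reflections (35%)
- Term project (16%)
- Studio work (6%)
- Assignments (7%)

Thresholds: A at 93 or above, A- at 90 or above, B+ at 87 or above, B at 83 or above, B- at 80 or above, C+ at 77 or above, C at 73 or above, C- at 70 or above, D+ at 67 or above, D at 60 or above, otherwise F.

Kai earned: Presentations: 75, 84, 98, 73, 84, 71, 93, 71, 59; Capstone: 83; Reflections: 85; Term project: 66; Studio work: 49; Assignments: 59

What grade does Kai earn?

C+

Presentations: drop 59 → average of remaining 8 = 649/8 = 81.125
Weighted total:
  Presentations 81.125 × 0.09 = 7.30125
  Capstone 83 × 0.27 = 22.41
  Reflections 85 × 0.35 = 29.75
  Term project 66 × 0.16 = 10.56
  Studio work 49 × 0.06 = 2.94
  Assignments 59 × 0.07 = 4.13
Sum = 77.09125
77.09125 is ≥ 77 and < 80 → C+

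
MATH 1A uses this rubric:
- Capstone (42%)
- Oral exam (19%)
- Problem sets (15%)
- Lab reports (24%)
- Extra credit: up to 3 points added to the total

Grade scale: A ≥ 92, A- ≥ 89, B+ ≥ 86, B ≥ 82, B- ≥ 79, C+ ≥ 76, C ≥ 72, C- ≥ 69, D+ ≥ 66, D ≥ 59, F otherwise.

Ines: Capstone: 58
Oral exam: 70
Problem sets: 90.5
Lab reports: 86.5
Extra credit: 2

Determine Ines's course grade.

Weighted total:
  Capstone 58 × 0.42 = 24.36
  Oral exam 70 × 0.19 = 13.3
  Problem sets 90.5 × 0.15 = 13.575
  Lab reports 86.5 × 0.24 = 20.76
Sum = 71.995
Extra credit: 71.995 + 2 = 73.995
73.995 is ≥ 72 and < 76 → C

C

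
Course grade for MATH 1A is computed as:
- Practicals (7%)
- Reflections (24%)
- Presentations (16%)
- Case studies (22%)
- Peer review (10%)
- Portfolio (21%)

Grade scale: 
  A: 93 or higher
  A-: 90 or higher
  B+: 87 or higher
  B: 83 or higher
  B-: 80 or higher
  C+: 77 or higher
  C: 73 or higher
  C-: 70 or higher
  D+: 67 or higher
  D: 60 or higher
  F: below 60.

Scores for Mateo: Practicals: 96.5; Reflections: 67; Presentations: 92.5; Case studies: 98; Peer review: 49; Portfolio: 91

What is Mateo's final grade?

B

Weighted total:
  Practicals 96.5 × 0.07 = 6.755
  Reflections 67 × 0.24 = 16.08
  Presentations 92.5 × 0.16 = 14.8
  Case studies 98 × 0.22 = 21.56
  Peer review 49 × 0.1 = 4.9
  Portfolio 91 × 0.21 = 19.11
Sum = 83.205
83.205 is ≥ 83 and < 87 → B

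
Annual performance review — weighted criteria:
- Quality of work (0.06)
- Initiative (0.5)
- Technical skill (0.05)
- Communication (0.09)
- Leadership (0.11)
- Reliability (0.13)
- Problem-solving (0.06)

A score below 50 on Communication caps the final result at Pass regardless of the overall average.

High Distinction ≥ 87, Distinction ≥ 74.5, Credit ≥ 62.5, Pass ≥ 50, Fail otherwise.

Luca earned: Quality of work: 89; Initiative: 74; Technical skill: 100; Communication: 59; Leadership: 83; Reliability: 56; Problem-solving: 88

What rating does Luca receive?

Communication score 59 ≥ 50: minimum met.
Weighted total:
  Quality of work 89 × 0.06 = 5.34
  Initiative 74 × 0.5 = 37
  Technical skill 100 × 0.05 = 5
  Communication 59 × 0.09 = 5.31
  Leadership 83 × 0.11 = 9.13
  Reliability 56 × 0.13 = 7.28
  Problem-solving 88 × 0.06 = 5.28
Sum = 74.34
74.34 is ≥ 62.5 and < 74.5 → Credit

Credit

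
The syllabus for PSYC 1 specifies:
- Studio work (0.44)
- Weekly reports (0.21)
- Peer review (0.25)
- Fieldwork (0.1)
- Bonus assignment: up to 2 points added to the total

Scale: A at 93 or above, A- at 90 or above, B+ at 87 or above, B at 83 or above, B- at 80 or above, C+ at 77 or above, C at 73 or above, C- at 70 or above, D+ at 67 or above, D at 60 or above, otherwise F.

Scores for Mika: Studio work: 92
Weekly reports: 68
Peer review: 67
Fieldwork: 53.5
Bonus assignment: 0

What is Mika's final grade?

C

Weighted total:
  Studio work 92 × 0.44 = 40.48
  Weekly reports 68 × 0.21 = 14.28
  Peer review 67 × 0.25 = 16.75
  Fieldwork 53.5 × 0.1 = 5.35
Sum = 76.86
Bonus assignment: 76.86 + 0 = 76.86
76.86 is ≥ 73 and < 77 → C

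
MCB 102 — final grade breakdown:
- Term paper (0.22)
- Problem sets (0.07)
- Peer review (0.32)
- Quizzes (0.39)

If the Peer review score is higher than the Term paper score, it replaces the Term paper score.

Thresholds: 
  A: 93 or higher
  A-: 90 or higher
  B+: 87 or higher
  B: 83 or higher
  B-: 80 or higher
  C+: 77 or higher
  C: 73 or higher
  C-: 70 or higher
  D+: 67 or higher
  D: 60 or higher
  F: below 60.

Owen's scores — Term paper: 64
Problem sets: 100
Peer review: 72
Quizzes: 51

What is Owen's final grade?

D

Peer review (72) > Term paper (64), so Term paper counts as 72.
Weighted total:
  Term paper 72 × 0.22 = 15.84
  Problem sets 100 × 0.07 = 7
  Peer review 72 × 0.32 = 23.04
  Quizzes 51 × 0.39 = 19.89
Sum = 65.77
65.77 is ≥ 60 and < 67 → D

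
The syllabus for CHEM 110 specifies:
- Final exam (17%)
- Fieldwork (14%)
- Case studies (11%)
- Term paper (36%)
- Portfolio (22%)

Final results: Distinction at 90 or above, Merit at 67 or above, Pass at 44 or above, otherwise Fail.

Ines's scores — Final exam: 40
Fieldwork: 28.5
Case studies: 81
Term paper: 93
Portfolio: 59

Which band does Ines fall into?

Weighted total:
  Final exam 40 × 0.17 = 6.8
  Fieldwork 28.5 × 0.14 = 3.99
  Case studies 81 × 0.11 = 8.91
  Term paper 93 × 0.36 = 33.48
  Portfolio 59 × 0.22 = 12.98
Sum = 66.16
66.16 is ≥ 44 and < 67 → Pass

Pass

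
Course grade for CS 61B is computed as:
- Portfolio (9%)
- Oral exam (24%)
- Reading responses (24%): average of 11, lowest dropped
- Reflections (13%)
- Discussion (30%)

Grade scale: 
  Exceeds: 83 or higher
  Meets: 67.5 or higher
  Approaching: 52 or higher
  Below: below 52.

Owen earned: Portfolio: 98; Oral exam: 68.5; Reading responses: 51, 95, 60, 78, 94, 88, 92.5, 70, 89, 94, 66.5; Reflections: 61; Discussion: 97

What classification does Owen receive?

Reading responses: drop 51 → average of remaining 10 = 827/10 = 82.7
Weighted total:
  Portfolio 98 × 0.09 = 8.82
  Oral exam 68.5 × 0.24 = 16.44
  Reading responses 82.7 × 0.24 = 19.848
  Reflections 61 × 0.13 = 7.93
  Discussion 97 × 0.3 = 29.1
Sum = 82.138
82.138 is ≥ 67.5 and < 83 → Meets

Meets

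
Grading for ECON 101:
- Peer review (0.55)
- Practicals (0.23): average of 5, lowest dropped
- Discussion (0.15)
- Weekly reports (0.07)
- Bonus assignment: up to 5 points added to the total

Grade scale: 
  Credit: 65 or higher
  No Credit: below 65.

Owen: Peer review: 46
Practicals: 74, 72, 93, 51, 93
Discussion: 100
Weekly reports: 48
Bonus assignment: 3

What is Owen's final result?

Credit

Practicals: drop 51 → average of remaining 4 = 332/4 = 83
Weighted total:
  Peer review 46 × 0.55 = 25.3
  Practicals 83 × 0.23 = 19.09
  Discussion 100 × 0.15 = 15
  Weekly reports 48 × 0.07 = 3.36
Sum = 62.75
Bonus assignment: 62.75 + 3 = 65.75
65.75 ≥ 65 → Credit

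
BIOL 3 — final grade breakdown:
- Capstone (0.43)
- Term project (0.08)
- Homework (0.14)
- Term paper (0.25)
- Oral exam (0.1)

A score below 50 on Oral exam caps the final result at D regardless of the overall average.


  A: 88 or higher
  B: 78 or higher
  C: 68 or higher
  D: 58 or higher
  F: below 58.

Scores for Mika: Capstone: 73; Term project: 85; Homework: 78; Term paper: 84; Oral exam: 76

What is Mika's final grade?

C

Oral exam score 76 ≥ 50: minimum met.
Weighted total:
  Capstone 73 × 0.43 = 31.39
  Term project 85 × 0.08 = 6.8
  Homework 78 × 0.14 = 10.92
  Term paper 84 × 0.25 = 21
  Oral exam 76 × 0.1 = 7.6
Sum = 77.71
77.71 is ≥ 68 and < 78 → C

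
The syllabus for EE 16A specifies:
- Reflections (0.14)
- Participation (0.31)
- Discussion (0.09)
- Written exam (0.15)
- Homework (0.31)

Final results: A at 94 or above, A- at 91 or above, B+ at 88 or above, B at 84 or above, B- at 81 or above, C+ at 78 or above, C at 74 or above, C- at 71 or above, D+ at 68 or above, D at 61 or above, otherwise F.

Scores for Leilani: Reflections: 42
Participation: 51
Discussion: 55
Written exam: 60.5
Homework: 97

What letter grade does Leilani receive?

Weighted total:
  Reflections 42 × 0.14 = 5.88
  Participation 51 × 0.31 = 15.81
  Discussion 55 × 0.09 = 4.95
  Written exam 60.5 × 0.15 = 9.075
  Homework 97 × 0.31 = 30.07
Sum = 65.785
65.785 is ≥ 61 and < 68 → D

D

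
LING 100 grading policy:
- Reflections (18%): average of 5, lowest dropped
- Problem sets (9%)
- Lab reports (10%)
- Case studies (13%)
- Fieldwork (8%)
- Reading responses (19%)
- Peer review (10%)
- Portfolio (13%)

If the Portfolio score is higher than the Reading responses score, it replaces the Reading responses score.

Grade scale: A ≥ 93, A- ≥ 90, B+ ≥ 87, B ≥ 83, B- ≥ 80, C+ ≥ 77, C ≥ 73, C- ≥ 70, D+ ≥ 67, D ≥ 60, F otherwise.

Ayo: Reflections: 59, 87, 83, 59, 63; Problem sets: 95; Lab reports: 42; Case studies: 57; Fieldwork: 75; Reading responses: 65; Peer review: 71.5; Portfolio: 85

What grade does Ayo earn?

Reflections: drop 59 → average of remaining 4 = 292/4 = 73
Portfolio (85) > Reading responses (65), so Reading responses counts as 85.
Weighted total:
  Reflections 73 × 0.18 = 13.14
  Problem sets 95 × 0.09 = 8.55
  Lab reports 42 × 0.1 = 4.2
  Case studies 57 × 0.13 = 7.41
  Fieldwork 75 × 0.08 = 6
  Reading responses 85 × 0.19 = 16.15
  Peer review 71.5 × 0.1 = 7.15
  Portfolio 85 × 0.13 = 11.05
Sum = 73.65
73.65 is ≥ 73 and < 77 → C

C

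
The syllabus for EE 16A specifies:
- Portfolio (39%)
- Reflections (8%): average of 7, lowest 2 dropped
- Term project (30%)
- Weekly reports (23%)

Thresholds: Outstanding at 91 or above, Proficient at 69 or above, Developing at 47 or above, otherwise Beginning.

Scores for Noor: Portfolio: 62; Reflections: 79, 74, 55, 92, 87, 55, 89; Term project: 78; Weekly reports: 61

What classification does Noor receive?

Reflections: drop 55, 55 → average of remaining 5 = 421/5 = 84.2
Weighted total:
  Portfolio 62 × 0.39 = 24.18
  Reflections 84.2 × 0.08 = 6.736
  Term project 78 × 0.3 = 23.4
  Weekly reports 61 × 0.23 = 14.03
Sum = 68.346
68.346 is ≥ 47 and < 69 → Developing

Developing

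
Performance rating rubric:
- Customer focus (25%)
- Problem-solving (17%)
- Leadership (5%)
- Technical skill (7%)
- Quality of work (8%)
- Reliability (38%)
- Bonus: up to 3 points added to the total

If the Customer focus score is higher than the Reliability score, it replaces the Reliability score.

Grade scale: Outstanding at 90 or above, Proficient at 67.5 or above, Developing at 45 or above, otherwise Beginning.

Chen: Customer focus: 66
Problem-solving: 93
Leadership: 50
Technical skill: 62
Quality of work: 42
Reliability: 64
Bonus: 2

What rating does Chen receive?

Proficient

Customer focus (66) > Reliability (64), so Reliability counts as 66.
Weighted total:
  Customer focus 66 × 0.25 = 16.5
  Problem-solving 93 × 0.17 = 15.81
  Leadership 50 × 0.05 = 2.5
  Technical skill 62 × 0.07 = 4.34
  Quality of work 42 × 0.08 = 3.36
  Reliability 66 × 0.38 = 25.08
Sum = 67.59
Bonus: 67.59 + 2 = 69.59
69.59 is ≥ 67.5 and < 90 → Proficient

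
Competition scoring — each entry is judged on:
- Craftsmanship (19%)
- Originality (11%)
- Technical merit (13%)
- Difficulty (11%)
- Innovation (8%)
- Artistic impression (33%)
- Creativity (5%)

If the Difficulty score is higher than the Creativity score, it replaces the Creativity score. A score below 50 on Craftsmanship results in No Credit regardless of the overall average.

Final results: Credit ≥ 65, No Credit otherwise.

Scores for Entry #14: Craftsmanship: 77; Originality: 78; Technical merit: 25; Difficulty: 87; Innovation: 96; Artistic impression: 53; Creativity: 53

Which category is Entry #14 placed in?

Credit

Difficulty (87) > Creativity (53), so Creativity counts as 87.
Craftsmanship score 77 ≥ 50: minimum met.
Weighted total:
  Craftsmanship 77 × 0.19 = 14.63
  Originality 78 × 0.11 = 8.58
  Technical merit 25 × 0.13 = 3.25
  Difficulty 87 × 0.11 = 9.57
  Innovation 96 × 0.08 = 7.68
  Artistic impression 53 × 0.33 = 17.49
  Creativity 87 × 0.05 = 4.35
Sum = 65.55
65.55 ≥ 65 → Credit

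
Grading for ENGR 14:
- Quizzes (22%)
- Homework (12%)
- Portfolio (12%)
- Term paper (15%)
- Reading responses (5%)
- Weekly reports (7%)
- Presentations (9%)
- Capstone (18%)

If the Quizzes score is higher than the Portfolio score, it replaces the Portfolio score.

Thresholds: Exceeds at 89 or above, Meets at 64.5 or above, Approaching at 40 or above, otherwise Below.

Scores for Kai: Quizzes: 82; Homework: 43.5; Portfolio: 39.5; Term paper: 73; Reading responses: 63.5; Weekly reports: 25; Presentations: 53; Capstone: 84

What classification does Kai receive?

Quizzes (82) > Portfolio (39.5), so Portfolio counts as 82.
Weighted total:
  Quizzes 82 × 0.22 = 18.04
  Homework 43.5 × 0.12 = 5.22
  Portfolio 82 × 0.12 = 9.84
  Term paper 73 × 0.15 = 10.95
  Reading responses 63.5 × 0.05 = 3.175
  Weekly reports 25 × 0.07 = 1.75
  Presentations 53 × 0.09 = 4.77
  Capstone 84 × 0.18 = 15.12
Sum = 68.865
68.865 is ≥ 64.5 and < 89 → Meets

Meets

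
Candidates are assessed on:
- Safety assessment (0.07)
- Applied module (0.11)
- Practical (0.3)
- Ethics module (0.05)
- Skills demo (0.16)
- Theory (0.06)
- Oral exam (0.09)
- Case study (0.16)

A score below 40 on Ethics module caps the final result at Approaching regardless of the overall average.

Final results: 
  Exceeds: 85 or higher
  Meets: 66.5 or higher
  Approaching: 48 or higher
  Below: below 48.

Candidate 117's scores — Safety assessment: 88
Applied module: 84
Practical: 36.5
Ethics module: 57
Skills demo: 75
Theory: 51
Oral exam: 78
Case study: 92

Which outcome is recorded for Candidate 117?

Ethics module score 57 ≥ 40: minimum met.
Weighted total:
  Safety assessment 88 × 0.07 = 6.16
  Applied module 84 × 0.11 = 9.24
  Practical 36.5 × 0.3 = 10.95
  Ethics module 57 × 0.05 = 2.85
  Skills demo 75 × 0.16 = 12
  Theory 51 × 0.06 = 3.06
  Oral exam 78 × 0.09 = 7.02
  Case study 92 × 0.16 = 14.72
Sum = 66
66 is ≥ 48 and < 66.5 → Approaching

Approaching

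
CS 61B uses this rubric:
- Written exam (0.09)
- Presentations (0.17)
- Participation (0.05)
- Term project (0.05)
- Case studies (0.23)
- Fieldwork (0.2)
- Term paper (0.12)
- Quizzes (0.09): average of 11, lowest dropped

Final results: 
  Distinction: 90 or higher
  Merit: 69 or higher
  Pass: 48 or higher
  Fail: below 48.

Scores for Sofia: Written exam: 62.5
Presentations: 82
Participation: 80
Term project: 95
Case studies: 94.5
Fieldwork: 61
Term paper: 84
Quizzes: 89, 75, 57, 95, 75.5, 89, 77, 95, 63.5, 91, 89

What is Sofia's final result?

Merit

Quizzes: drop 57 → average of remaining 10 = 839/10 = 83.9
Weighted total:
  Written exam 62.5 × 0.09 = 5.625
  Presentations 82 × 0.17 = 13.94
  Participation 80 × 0.05 = 4
  Term project 95 × 0.05 = 4.75
  Case studies 94.5 × 0.23 = 21.735
  Fieldwork 61 × 0.2 = 12.2
  Term paper 84 × 0.12 = 10.08
  Quizzes 83.9 × 0.09 = 7.551
Sum = 79.881
79.881 is ≥ 69 and < 90 → Merit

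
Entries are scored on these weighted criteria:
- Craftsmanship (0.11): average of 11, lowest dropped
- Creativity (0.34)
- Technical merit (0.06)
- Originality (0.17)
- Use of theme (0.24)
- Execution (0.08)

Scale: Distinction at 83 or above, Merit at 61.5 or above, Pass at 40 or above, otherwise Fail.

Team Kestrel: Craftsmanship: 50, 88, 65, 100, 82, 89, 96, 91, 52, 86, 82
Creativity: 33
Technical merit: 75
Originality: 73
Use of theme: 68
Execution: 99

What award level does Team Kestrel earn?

Craftsmanship: drop 50 → average of remaining 10 = 831/10 = 83.1
Weighted total:
  Craftsmanship 83.1 × 0.11 = 9.141
  Creativity 33 × 0.34 = 11.22
  Technical merit 75 × 0.06 = 4.5
  Originality 73 × 0.17 = 12.41
  Use of theme 68 × 0.24 = 16.32
  Execution 99 × 0.08 = 7.92
Sum = 61.511
61.511 is ≥ 61.5 and < 83 → Merit

Merit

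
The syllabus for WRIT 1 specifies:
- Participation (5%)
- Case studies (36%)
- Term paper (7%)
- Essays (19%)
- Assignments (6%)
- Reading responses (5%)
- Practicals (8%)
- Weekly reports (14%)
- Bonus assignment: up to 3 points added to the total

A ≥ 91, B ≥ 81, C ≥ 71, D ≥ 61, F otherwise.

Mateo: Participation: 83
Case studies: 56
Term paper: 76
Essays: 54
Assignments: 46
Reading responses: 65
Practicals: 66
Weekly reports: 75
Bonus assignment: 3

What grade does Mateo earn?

D

Weighted total:
  Participation 83 × 0.05 = 4.15
  Case studies 56 × 0.36 = 20.16
  Term paper 76 × 0.07 = 5.32
  Essays 54 × 0.19 = 10.26
  Assignments 46 × 0.06 = 2.76
  Reading responses 65 × 0.05 = 3.25
  Practicals 66 × 0.08 = 5.28
  Weekly reports 75 × 0.14 = 10.5
Sum = 61.68
Bonus assignment: 61.68 + 3 = 64.68
64.68 is ≥ 61 and < 71 → D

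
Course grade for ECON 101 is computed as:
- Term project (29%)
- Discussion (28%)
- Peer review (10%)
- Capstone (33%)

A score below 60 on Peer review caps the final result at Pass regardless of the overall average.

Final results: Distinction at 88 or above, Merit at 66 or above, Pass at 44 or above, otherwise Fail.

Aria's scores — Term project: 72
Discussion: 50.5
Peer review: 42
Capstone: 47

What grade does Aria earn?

Pass

Peer review score 42 < 60: minimum not met.
Weighted total:
  Term project 72 × 0.29 = 20.88
  Discussion 50.5 × 0.28 = 14.14
  Peer review 42 × 0.1 = 4.2
  Capstone 47 × 0.33 = 15.51
Sum = 54.73
54.73 would be Pass; cap at Pass applies → Pass.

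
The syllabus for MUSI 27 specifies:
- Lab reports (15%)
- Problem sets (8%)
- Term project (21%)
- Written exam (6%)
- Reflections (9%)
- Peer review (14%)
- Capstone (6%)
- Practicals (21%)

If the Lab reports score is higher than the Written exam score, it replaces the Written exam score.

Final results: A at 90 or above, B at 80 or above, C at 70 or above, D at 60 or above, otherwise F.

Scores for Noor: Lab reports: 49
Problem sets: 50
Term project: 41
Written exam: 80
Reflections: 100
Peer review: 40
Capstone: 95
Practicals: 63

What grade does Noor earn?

Lab reports (49) ≤ Written exam (80), so Written exam stays at 80.
Weighted total:
  Lab reports 49 × 0.15 = 7.35
  Problem sets 50 × 0.08 = 4
  Term project 41 × 0.21 = 8.61
  Written exam 80 × 0.06 = 4.8
  Reflections 100 × 0.09 = 9
  Peer review 40 × 0.14 = 5.6
  Capstone 95 × 0.06 = 5.7
  Practicals 63 × 0.21 = 13.23
Sum = 58.29
58.29 < 60 → F

F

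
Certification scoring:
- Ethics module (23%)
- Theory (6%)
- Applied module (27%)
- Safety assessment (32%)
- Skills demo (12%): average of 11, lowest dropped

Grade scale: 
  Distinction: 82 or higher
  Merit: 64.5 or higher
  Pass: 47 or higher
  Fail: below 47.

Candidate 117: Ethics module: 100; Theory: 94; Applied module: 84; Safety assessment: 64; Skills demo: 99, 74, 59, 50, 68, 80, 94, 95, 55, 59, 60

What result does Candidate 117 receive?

Merit

Skills demo: drop 50 → average of remaining 10 = 743/10 = 74.3
Weighted total:
  Ethics module 100 × 0.23 = 23
  Theory 94 × 0.06 = 5.64
  Applied module 84 × 0.27 = 22.68
  Safety assessment 64 × 0.32 = 20.48
  Skills demo 74.3 × 0.12 = 8.916
Sum = 80.716
80.716 is ≥ 64.5 and < 82 → Merit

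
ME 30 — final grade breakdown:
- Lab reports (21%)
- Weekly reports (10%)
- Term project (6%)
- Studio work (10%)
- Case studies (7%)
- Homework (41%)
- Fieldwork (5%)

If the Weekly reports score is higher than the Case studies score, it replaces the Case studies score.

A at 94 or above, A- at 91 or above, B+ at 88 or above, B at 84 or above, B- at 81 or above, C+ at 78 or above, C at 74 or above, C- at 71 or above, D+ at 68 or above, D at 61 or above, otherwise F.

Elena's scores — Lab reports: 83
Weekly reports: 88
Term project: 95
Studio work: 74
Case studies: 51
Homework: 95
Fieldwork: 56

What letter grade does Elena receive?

B

Weekly reports (88) > Case studies (51), so Case studies counts as 88.
Weighted total:
  Lab reports 83 × 0.21 = 17.43
  Weekly reports 88 × 0.1 = 8.8
  Term project 95 × 0.06 = 5.7
  Studio work 74 × 0.1 = 7.4
  Case studies 88 × 0.07 = 6.16
  Homework 95 × 0.41 = 38.95
  Fieldwork 56 × 0.05 = 2.8
Sum = 87.24
87.24 is ≥ 84 and < 88 → B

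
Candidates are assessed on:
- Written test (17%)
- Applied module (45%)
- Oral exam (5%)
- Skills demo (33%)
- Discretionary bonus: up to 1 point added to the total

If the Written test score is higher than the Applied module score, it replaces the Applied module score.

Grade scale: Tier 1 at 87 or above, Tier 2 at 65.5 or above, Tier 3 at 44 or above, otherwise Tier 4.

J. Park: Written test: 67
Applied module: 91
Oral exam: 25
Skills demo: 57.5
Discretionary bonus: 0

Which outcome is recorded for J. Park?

Tier 2

Written test (67) ≤ Applied module (91), so Applied module stays at 91.
Weighted total:
  Written test 67 × 0.17 = 11.39
  Applied module 91 × 0.45 = 40.95
  Oral exam 25 × 0.05 = 1.25
  Skills demo 57.5 × 0.33 = 18.975
Sum = 72.565
Discretionary bonus: 72.565 + 0 = 72.565
72.565 is ≥ 65.5 and < 87 → Tier 2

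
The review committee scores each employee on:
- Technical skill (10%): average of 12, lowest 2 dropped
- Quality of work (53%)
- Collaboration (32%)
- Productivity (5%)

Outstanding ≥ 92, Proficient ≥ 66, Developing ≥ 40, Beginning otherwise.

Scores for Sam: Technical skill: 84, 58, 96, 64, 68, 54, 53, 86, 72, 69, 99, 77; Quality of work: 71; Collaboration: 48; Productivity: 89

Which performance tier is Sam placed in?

Technical skill: drop 53, 54 → average of remaining 10 = 773/10 = 77.3
Weighted total:
  Technical skill 77.3 × 0.1 = 7.73
  Quality of work 71 × 0.53 = 37.63
  Collaboration 48 × 0.32 = 15.36
  Productivity 89 × 0.05 = 4.45
Sum = 65.17
65.17 is ≥ 40 and < 66 → Developing

Developing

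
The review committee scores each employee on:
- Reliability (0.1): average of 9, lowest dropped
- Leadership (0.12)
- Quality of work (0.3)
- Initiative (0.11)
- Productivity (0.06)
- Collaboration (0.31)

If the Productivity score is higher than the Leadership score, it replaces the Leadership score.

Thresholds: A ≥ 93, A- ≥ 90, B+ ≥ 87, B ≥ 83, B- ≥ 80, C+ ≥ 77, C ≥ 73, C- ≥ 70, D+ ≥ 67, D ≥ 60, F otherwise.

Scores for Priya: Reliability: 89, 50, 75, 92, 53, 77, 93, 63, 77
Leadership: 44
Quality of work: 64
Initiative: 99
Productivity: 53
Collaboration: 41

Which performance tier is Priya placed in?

Reliability: drop 50 → average of remaining 8 = 619/8 = 77.375
Productivity (53) > Leadership (44), so Leadership counts as 53.
Weighted total:
  Reliability 77.375 × 0.1 = 7.7375
  Leadership 53 × 0.12 = 6.36
  Quality of work 64 × 0.3 = 19.2
  Initiative 99 × 0.11 = 10.89
  Productivity 53 × 0.06 = 3.18
  Collaboration 41 × 0.31 = 12.71
Sum = 60.0775
60.0775 is ≥ 60 and < 67 → D

D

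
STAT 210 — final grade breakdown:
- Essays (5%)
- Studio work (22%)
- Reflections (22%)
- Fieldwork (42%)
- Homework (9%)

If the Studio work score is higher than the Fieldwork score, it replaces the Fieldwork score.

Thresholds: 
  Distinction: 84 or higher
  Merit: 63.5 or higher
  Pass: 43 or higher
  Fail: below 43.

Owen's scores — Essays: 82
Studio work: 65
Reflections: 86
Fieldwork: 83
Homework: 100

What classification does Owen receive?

Studio work (65) ≤ Fieldwork (83), so Fieldwork stays at 83.
Weighted total:
  Essays 82 × 0.05 = 4.1
  Studio work 65 × 0.22 = 14.3
  Reflections 86 × 0.22 = 18.92
  Fieldwork 83 × 0.42 = 34.86
  Homework 100 × 0.09 = 9
Sum = 81.18
81.18 is ≥ 63.5 and < 84 → Merit

Merit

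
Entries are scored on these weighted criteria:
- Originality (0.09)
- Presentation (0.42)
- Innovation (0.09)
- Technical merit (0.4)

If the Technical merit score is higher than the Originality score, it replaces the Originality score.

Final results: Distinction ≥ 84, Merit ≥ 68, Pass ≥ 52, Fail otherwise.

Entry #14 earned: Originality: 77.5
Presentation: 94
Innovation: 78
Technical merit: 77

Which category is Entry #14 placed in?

Distinction

Technical merit (77) ≤ Originality (77.5), so Originality stays at 77.5.
Weighted total:
  Originality 77.5 × 0.09 = 6.975
  Presentation 94 × 0.42 = 39.48
  Innovation 78 × 0.09 = 7.02
  Technical merit 77 × 0.4 = 30.8
Sum = 84.275
84.275 ≥ 84 → Distinction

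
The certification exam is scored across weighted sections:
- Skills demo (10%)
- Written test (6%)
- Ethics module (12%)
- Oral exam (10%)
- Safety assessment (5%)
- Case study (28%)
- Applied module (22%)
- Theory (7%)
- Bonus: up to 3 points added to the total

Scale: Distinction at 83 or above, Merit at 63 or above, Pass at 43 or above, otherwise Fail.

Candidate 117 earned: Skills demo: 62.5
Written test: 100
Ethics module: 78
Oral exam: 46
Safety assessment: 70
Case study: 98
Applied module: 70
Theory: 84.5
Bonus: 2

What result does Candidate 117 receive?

Weighted total:
  Skills demo 62.5 × 0.1 = 6.25
  Written test 100 × 0.06 = 6
  Ethics module 78 × 0.12 = 9.36
  Oral exam 46 × 0.1 = 4.6
  Safety assessment 70 × 0.05 = 3.5
  Case study 98 × 0.28 = 27.44
  Applied module 70 × 0.22 = 15.4
  Theory 84.5 × 0.07 = 5.915
Sum = 78.465
Bonus: 78.465 + 2 = 80.465
80.465 is ≥ 63 and < 83 → Merit

Merit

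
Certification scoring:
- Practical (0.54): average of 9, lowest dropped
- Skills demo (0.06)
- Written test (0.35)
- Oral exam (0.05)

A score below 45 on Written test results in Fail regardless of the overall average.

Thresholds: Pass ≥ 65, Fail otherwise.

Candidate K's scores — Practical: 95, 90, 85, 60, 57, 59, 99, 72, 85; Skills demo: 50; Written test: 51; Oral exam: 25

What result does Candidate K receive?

Practical: drop 57 → average of remaining 8 = 645/8 = 80.625
Written test score 51 ≥ 45: minimum met.
Weighted total:
  Practical 80.625 × 0.54 = 43.5375
  Skills demo 50 × 0.06 = 3
  Written test 51 × 0.35 = 17.85
  Oral exam 25 × 0.05 = 1.25
Sum = 65.6375
65.6375 ≥ 65 → Pass

Pass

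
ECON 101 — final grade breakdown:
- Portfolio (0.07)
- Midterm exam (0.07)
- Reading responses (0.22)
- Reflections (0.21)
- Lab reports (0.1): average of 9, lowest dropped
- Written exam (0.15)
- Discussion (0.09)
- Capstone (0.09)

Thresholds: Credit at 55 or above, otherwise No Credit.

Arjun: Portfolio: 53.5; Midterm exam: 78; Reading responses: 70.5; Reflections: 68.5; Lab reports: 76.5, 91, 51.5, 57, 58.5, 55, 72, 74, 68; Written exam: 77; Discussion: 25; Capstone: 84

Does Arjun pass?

Credit

Lab reports: drop 51.5 → average of remaining 8 = 552/8 = 69
Weighted total:
  Portfolio 53.5 × 0.07 = 3.745
  Midterm exam 78 × 0.07 = 5.46
  Reading responses 70.5 × 0.22 = 15.51
  Reflections 68.5 × 0.21 = 14.385
  Lab reports 69 × 0.1 = 6.9
  Written exam 77 × 0.15 = 11.55
  Discussion 25 × 0.09 = 2.25
  Capstone 84 × 0.09 = 7.56
Sum = 67.36
67.36 ≥ 55 → Credit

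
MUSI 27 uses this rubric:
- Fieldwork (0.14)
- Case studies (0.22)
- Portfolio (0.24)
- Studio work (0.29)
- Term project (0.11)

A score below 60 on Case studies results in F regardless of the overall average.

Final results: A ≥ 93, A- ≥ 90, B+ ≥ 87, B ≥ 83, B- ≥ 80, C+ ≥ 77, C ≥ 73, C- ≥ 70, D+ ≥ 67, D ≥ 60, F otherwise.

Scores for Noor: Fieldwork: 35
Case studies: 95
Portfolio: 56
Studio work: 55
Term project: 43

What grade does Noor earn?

F

Case studies score 95 ≥ 60: minimum met.
Weighted total:
  Fieldwork 35 × 0.14 = 4.9
  Case studies 95 × 0.22 = 20.9
  Portfolio 56 × 0.24 = 13.44
  Studio work 55 × 0.29 = 15.95
  Term project 43 × 0.11 = 4.73
Sum = 59.92
59.92 < 60 → F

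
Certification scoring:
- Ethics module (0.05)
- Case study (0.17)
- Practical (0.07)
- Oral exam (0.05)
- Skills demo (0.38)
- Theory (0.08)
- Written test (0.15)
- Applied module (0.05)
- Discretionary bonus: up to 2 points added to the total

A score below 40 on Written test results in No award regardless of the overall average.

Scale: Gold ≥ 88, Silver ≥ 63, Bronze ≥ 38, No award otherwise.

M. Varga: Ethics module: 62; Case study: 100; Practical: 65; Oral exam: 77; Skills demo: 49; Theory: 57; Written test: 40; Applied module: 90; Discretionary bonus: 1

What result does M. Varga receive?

Written test score 40 ≥ 40: minimum met.
Weighted total:
  Ethics module 62 × 0.05 = 3.1
  Case study 100 × 0.17 = 17
  Practical 65 × 0.07 = 4.55
  Oral exam 77 × 0.05 = 3.85
  Skills demo 49 × 0.38 = 18.62
  Theory 57 × 0.08 = 4.56
  Written test 40 × 0.15 = 6
  Applied module 90 × 0.05 = 4.5
Sum = 62.18
Discretionary bonus: 62.18 + 1 = 63.18
63.18 is ≥ 63 and < 88 → Silver

Silver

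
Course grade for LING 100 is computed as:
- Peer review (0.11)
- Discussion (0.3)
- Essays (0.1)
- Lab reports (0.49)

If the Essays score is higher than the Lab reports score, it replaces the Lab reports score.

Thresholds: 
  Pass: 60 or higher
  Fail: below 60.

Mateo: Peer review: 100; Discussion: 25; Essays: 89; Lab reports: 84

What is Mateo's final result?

Essays (89) > Lab reports (84), so Lab reports counts as 89.
Weighted total:
  Peer review 100 × 0.11 = 11
  Discussion 25 × 0.3 = 7.5
  Essays 89 × 0.1 = 8.9
  Lab reports 89 × 0.49 = 43.61
Sum = 71.01
71.01 ≥ 60 → Pass

Pass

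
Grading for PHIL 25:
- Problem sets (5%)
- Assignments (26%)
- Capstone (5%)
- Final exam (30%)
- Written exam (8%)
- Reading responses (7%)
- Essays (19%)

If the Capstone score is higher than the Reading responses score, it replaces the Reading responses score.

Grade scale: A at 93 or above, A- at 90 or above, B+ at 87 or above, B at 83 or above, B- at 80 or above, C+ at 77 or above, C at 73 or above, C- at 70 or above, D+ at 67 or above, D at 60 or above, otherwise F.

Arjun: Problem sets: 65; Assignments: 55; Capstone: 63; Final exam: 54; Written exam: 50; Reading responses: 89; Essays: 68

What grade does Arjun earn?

Capstone (63) ≤ Reading responses (89), so Reading responses stays at 89.
Weighted total:
  Problem sets 65 × 0.05 = 3.25
  Assignments 55 × 0.26 = 14.3
  Capstone 63 × 0.05 = 3.15
  Final exam 54 × 0.3 = 16.2
  Written exam 50 × 0.08 = 4
  Reading responses 89 × 0.07 = 6.23
  Essays 68 × 0.19 = 12.92
Sum = 60.05
60.05 is ≥ 60 and < 67 → D

D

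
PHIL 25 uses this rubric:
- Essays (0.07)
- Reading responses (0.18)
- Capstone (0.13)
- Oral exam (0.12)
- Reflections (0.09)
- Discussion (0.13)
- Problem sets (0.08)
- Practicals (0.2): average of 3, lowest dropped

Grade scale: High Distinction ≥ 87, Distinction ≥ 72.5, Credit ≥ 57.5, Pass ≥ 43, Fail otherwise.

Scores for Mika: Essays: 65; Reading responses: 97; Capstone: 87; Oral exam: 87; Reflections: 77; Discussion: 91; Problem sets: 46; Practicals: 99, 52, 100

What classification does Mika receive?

Practicals: drop 52 → average of remaining 2 = 199/2 = 99.5
Weighted total:
  Essays 65 × 0.07 = 4.55
  Reading responses 97 × 0.18 = 17.46
  Capstone 87 × 0.13 = 11.31
  Oral exam 87 × 0.12 = 10.44
  Reflections 77 × 0.09 = 6.93
  Discussion 91 × 0.13 = 11.83
  Problem sets 46 × 0.08 = 3.68
  Practicals 99.5 × 0.2 = 19.9
Sum = 86.1
86.1 is ≥ 72.5 and < 87 → Distinction

Distinction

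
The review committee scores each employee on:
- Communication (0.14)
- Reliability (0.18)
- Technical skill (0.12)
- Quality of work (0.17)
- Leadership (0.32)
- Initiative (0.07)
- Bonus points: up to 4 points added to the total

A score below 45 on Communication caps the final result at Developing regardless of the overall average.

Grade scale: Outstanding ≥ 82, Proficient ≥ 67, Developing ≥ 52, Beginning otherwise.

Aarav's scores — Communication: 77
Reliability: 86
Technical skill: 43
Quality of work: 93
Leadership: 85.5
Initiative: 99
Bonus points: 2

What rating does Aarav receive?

Communication score 77 ≥ 45: minimum met.
Weighted total:
  Communication 77 × 0.14 = 10.78
  Reliability 86 × 0.18 = 15.48
  Technical skill 43 × 0.12 = 5.16
  Quality of work 93 × 0.17 = 15.81
  Leadership 85.5 × 0.32 = 27.36
  Initiative 99 × 0.07 = 6.93
Sum = 81.52
Bonus points: 81.52 + 2 = 83.52
83.52 ≥ 82 → Outstanding

Outstanding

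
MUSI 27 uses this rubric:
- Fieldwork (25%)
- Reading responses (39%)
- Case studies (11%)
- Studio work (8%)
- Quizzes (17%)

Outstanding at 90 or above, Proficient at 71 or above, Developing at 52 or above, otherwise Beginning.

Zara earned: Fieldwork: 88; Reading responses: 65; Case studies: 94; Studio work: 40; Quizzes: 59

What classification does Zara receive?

Weighted total:
  Fieldwork 88 × 0.25 = 22
  Reading responses 65 × 0.39 = 25.35
  Case studies 94 × 0.11 = 10.34
  Studio work 40 × 0.08 = 3.2
  Quizzes 59 × 0.17 = 10.03
Sum = 70.92
70.92 is ≥ 52 and < 71 → Developing

Developing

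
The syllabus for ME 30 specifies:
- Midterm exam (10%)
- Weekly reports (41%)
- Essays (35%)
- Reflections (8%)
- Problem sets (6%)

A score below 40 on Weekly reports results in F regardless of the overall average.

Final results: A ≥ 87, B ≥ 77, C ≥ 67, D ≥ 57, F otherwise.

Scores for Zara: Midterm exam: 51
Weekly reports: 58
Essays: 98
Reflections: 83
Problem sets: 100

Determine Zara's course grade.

C

Weekly reports score 58 ≥ 40: minimum met.
Weighted total:
  Midterm exam 51 × 0.1 = 5.1
  Weekly reports 58 × 0.41 = 23.78
  Essays 98 × 0.35 = 34.3
  Reflections 83 × 0.08 = 6.64
  Problem sets 100 × 0.06 = 6
Sum = 75.82
75.82 is ≥ 67 and < 77 → C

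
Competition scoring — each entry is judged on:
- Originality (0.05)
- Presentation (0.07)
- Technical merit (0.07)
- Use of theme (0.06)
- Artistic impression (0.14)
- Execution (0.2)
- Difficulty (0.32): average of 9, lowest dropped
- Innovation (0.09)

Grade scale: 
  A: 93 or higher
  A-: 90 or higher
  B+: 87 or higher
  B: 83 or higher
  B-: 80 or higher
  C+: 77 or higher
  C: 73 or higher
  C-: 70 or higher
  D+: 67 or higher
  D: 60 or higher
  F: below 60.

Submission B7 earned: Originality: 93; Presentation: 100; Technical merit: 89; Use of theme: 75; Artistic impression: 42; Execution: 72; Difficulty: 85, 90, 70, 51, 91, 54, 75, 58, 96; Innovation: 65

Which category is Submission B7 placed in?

C

Difficulty: drop 51 → average of remaining 8 = 619/8 = 77.375
Weighted total:
  Originality 93 × 0.05 = 4.65
  Presentation 100 × 0.07 = 7
  Technical merit 89 × 0.07 = 6.23
  Use of theme 75 × 0.06 = 4.5
  Artistic impression 42 × 0.14 = 5.88
  Execution 72 × 0.2 = 14.4
  Difficulty 77.375 × 0.32 = 24.76
  Innovation 65 × 0.09 = 5.85
Sum = 73.27
73.27 is ≥ 73 and < 77 → C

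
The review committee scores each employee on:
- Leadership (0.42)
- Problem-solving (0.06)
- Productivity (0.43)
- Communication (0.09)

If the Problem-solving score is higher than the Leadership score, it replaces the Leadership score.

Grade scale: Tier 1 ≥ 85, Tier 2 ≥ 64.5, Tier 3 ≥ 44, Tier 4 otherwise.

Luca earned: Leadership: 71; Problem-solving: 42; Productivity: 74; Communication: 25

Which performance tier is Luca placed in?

Tier 2

Problem-solving (42) ≤ Leadership (71), so Leadership stays at 71.
Weighted total:
  Leadership 71 × 0.42 = 29.82
  Problem-solving 42 × 0.06 = 2.52
  Productivity 74 × 0.43 = 31.82
  Communication 25 × 0.09 = 2.25
Sum = 66.41
66.41 is ≥ 64.5 and < 85 → Tier 2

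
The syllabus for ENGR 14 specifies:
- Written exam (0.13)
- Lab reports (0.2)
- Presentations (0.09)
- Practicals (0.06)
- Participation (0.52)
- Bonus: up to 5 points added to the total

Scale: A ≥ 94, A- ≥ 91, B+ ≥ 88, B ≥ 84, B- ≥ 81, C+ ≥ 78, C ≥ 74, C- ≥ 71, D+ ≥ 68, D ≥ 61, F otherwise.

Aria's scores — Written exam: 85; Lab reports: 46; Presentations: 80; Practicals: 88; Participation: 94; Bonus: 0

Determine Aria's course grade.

Weighted total:
  Written exam 85 × 0.13 = 11.05
  Lab reports 46 × 0.2 = 9.2
  Presentations 80 × 0.09 = 7.2
  Practicals 88 × 0.06 = 5.28
  Participation 94 × 0.52 = 48.88
Sum = 81.61
Bonus: 81.61 + 0 = 81.61
81.61 is ≥ 81 and < 84 → B-

B-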